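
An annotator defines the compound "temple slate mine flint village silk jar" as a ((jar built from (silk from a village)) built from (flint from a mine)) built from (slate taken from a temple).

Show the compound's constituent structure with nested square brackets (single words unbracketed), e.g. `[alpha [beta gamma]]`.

[[temple slate] [[mine flint] [[village silk] jar]]]

Overall it is a kind of jar (specifically "mine flint village silk jar"); the modifier is "temple slate".
Inside "temple slate": head "slate", modifier "temple".
Inside "mine flint village silk jar": head "jar" (specifically "village silk jar"), modifier "mine flint".
Inside "mine flint": head "flint", modifier "mine".
Inside "village silk jar": head "jar", modifier "village silk".
Inside "village silk": head "silk", modifier "village".
Putting it together: [[temple slate] [[mine flint] [[village silk] jar]]].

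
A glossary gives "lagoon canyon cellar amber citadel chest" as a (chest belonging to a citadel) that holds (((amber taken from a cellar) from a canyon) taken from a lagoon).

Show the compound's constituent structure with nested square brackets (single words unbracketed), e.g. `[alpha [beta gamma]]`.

[[lagoon [canyon [cellar amber]]] [citadel chest]]

Overall it is a kind of chest (specifically "citadel chest"); the modifier is "lagoon canyon cellar amber".
Within "lagoon canyon cellar amber", the head is "amber" (specifically "canyon cellar amber") and the modifier is "lagoon".
Within "canyon cellar amber", the head is "amber" (specifically "cellar amber") and the modifier is "canyon".
Within "cellar amber", the head is "amber" and the modifier is "cellar".
Within "citadel chest", the head is "chest" and the modifier is "citadel".
Putting it together: [[lagoon [canyon [cellar amber]]] [citadel chest]].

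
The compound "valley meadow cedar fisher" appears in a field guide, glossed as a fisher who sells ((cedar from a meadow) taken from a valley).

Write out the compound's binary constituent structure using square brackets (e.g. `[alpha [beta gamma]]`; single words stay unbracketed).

Whole compound: head "fisher", modifier "valley meadow cedar".
Within "valley meadow cedar", the head is "cedar" (specifically "meadow cedar") and the modifier is "valley".
Within "meadow cedar", the head is "cedar" and the modifier is "meadow".
Assembled: [[valley [meadow cedar]] fisher].

[[valley [meadow cedar]] fisher]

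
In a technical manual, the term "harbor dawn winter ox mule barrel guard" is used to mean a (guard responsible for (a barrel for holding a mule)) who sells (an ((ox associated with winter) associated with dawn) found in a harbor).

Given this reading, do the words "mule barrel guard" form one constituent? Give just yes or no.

yes

The paraphrase groups the words so that "mule barrel guard" is one unit: it corresponds to a single parenthesized sub-phrase.
The full structure is [[harbor [dawn [winter ox]]] [[mule barrel] guard]], in which [mule barrel guard] is a constituent.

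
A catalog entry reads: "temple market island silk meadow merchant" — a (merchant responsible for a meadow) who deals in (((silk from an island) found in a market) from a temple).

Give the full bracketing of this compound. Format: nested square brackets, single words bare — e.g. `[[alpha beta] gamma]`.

Whole compound: head "merchant" (specifically "meadow merchant"), modifier "temple market island silk".
"temple market island silk" → head "silk" (specifically "market island silk"), modifier "temple".
"market island silk" → head "silk" (specifically "island silk"), modifier "market".
"island silk" → head "silk", modifier "island".
"meadow merchant" → head "merchant", modifier "meadow".
So the structure is [[temple [market [island silk]]] [meadow merchant]].

[[temple [market [island silk]]] [meadow merchant]]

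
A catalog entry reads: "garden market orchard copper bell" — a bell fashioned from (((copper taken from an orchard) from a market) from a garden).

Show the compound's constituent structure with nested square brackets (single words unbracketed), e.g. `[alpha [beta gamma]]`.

The outermost head in the paraphrase is "bell", modified by "garden market orchard copper".
Within "garden market orchard copper", the head is "copper" (specifically "market orchard copper") and the modifier is "garden".
Within "market orchard copper", the head is "copper" (specifically "orchard copper") and the modifier is "market".
Within "orchard copper", the head is "copper" and the modifier is "orchard".
Assembled: [[garden [market [orchard copper]]] bell].

[[garden [market [orchard copper]]] bell]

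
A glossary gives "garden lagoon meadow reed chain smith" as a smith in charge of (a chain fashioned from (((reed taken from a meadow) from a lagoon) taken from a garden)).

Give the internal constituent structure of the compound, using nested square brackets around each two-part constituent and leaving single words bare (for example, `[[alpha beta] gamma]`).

[[[garden [lagoon [meadow reed]]] chain] smith]

Whole compound: head "smith", modifier "garden lagoon meadow reed chain".
"garden lagoon meadow reed chain" → head "chain", modifier "garden lagoon meadow reed".
"garden lagoon meadow reed" → head "reed" (specifically "lagoon meadow reed"), modifier "garden".
"lagoon meadow reed" → head "reed" (specifically "meadow reed"), modifier "lagoon".
"meadow reed" → head "reed", modifier "meadow".
So the structure is [[[garden [lagoon [meadow reed]]] chain] smith].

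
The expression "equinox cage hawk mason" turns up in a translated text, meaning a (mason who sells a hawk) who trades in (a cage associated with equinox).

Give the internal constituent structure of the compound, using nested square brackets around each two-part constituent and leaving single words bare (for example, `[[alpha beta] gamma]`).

At the top level: head "mason" (specifically "hawk mason"); modifier "equinox cage".
Inside "equinox cage": head "cage", modifier "equinox".
Inside "hawk mason": head "mason", modifier "hawk".
Putting it together: [[equinox cage] [hawk mason]].

[[equinox cage] [hawk mason]]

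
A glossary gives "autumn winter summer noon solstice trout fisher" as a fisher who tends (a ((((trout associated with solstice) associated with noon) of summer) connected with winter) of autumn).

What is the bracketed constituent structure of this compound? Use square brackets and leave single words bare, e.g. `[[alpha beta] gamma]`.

[[autumn [winter [summer [noon [solstice trout]]]]] fisher]

At the top level: head "fisher"; modifier "autumn winter summer noon solstice trout".
"autumn winter summer noon solstice trout" → head "trout" (specifically "winter summer noon solstice trout"), modifier "autumn".
"winter summer noon solstice trout" → head "trout" (specifically "summer noon solstice trout"), modifier "winter".
"summer noon solstice trout" → head "trout" (specifically "noon solstice trout"), modifier "summer".
"noon solstice trout" → head "trout" (specifically "solstice trout"), modifier "noon".
"solstice trout" → head "trout", modifier "solstice".
So the structure is [[autumn [winter [summer [noon [solstice trout]]]]] fisher].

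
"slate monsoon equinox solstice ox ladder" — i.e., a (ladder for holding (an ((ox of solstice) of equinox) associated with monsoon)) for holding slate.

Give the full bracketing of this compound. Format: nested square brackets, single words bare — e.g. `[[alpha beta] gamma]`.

Overall it is a kind of ladder (specifically "monsoon equinox solstice ox ladder"); the modifier is "slate".
"monsoon equinox solstice ox ladder" → head "ladder", modifier "monsoon equinox solstice ox".
"monsoon equinox solstice ox" → head "ox" (specifically "equinox solstice ox"), modifier "monsoon".
"equinox solstice ox" → head "ox" (specifically "solstice ox"), modifier "equinox".
"solstice ox" → head "ox", modifier "solstice".
Putting it together: [slate [[monsoon [equinox [solstice ox]]] ladder]].

[slate [[monsoon [equinox [solstice ox]]] ladder]]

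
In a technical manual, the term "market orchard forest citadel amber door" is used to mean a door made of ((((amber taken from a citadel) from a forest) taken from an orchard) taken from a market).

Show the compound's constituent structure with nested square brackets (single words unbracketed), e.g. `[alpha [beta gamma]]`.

[[market [orchard [forest [citadel amber]]]] door]

The outermost head in the paraphrase is "door", modified by "market orchard forest citadel amber".
Within "market orchard forest citadel amber", the head is "amber" (specifically "orchard forest citadel amber") and the modifier is "market".
Within "orchard forest citadel amber", the head is "amber" (specifically "forest citadel amber") and the modifier is "orchard".
Within "forest citadel amber", the head is "amber" (specifically "citadel amber") and the modifier is "forest".
Within "citadel amber", the head is "amber" and the modifier is "citadel".
Putting it together: [[market [orchard [forest [citadel amber]]]] door].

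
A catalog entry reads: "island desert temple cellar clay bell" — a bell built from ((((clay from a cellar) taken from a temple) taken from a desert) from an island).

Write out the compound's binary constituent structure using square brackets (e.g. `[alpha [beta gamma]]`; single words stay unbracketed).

[[island [desert [temple [cellar clay]]]] bell]

Overall it is a kind of bell; the modifier is "island desert temple cellar clay".
Inside "island desert temple cellar clay": head "clay" (specifically "desert temple cellar clay"), modifier "island".
Inside "desert temple cellar clay": head "clay" (specifically "temple cellar clay"), modifier "desert".
Inside "temple cellar clay": head "clay" (specifically "cellar clay"), modifier "temple".
Inside "cellar clay": head "clay", modifier "cellar".
Putting it together: [[island [desert [temple [cellar clay]]]] bell].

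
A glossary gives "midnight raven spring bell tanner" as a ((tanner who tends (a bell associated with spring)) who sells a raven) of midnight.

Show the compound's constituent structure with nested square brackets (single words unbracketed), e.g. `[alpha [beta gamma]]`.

The outermost head in the paraphrase is "tanner" (specifically "raven spring bell tanner"), modified by "midnight".
Within "raven spring bell tanner", the head is "tanner" (specifically "spring bell tanner") and the modifier is "raven".
Within "spring bell tanner", the head is "tanner" and the modifier is "spring bell".
Within "spring bell", the head is "bell" and the modifier is "spring".
So the structure is [midnight [raven [[spring bell] tanner]]].

[midnight [raven [[spring bell] tanner]]]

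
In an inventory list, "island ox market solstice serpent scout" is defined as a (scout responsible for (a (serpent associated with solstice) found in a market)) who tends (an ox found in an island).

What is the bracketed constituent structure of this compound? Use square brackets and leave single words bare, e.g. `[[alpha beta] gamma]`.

The outermost head in the paraphrase is "scout" (specifically "market solstice serpent scout"), modified by "island ox".
Inside "island ox": head "ox", modifier "island".
Inside "market solstice serpent scout": head "scout", modifier "market solstice serpent".
Inside "market solstice serpent": head "serpent" (specifically "solstice serpent"), modifier "market".
Inside "solstice serpent": head "serpent", modifier "solstice".
Putting it together: [[island ox] [[market [solstice serpent]] scout]].

[[island ox] [[market [solstice serpent]] scout]]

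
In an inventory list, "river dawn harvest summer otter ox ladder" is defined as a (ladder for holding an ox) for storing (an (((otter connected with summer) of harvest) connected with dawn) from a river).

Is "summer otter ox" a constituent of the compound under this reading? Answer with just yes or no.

The top-level split is [river dawn harvest summer otter] [ox ladder]; the full structure is [[river [dawn [harvest [summer otter]]]] [ox ladder]].
"summer otter ox" straddles a constituent boundary, so it is not a single unit.

no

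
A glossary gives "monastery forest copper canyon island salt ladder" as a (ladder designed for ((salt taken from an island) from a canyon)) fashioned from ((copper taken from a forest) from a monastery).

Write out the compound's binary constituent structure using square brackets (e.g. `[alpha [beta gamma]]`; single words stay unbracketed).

The outermost head in the paraphrase is "ladder" (specifically "canyon island salt ladder"), modified by "monastery forest copper".
Within "monastery forest copper", the head is "copper" (specifically "forest copper") and the modifier is "monastery".
Within "forest copper", the head is "copper" and the modifier is "forest".
Within "canyon island salt ladder", the head is "ladder" and the modifier is "canyon island salt".
Within "canyon island salt", the head is "salt" (specifically "island salt") and the modifier is "canyon".
Within "island salt", the head is "salt" and the modifier is "island".
Putting it together: [[monastery [forest copper]] [[canyon [island salt]] ladder]].

[[monastery [forest copper]] [[canyon [island salt]] ladder]]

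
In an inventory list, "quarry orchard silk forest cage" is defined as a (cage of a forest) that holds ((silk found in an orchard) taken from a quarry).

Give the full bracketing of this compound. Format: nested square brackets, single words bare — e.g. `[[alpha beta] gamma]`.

Whole compound: head "cage" (specifically "forest cage"), modifier "quarry orchard silk".
Within "quarry orchard silk", the head is "silk" (specifically "orchard silk") and the modifier is "quarry".
Within "orchard silk", the head is "silk" and the modifier is "orchard".
Within "forest cage", the head is "cage" and the modifier is "forest".
Putting it together: [[quarry [orchard silk]] [forest cage]].

[[quarry [orchard silk]] [forest cage]]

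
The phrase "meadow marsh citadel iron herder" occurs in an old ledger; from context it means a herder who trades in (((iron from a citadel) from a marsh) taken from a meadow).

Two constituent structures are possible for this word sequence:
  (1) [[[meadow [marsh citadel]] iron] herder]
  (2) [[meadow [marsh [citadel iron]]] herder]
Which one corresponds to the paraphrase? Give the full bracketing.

[[meadow [marsh [citadel iron]]] herder]

The paraphrase's head is the "herder" part ("herder"); its modifier is "meadow marsh citadel iron".
That top-level split, carried through the inner groups, gives [[meadow [marsh [citadel iron]]] herder].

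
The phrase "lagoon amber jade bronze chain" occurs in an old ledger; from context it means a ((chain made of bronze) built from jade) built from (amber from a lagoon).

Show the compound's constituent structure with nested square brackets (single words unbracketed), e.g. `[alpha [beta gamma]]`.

Whole compound: head "chain" (specifically "jade bronze chain"), modifier "lagoon amber".
Inside "lagoon amber": head "amber", modifier "lagoon".
Inside "jade bronze chain": head "chain" (specifically "bronze chain"), modifier "jade".
Inside "bronze chain": head "chain", modifier "bronze".
Putting it together: [[lagoon amber] [jade [bronze chain]]].

[[lagoon amber] [jade [bronze chain]]]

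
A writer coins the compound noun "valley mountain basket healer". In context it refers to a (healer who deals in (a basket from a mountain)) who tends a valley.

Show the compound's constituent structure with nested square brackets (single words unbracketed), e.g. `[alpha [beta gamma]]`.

Overall it is a kind of healer (specifically "mountain basket healer"); the modifier is "valley".
Inside "mountain basket healer": head "healer", modifier "mountain basket".
Inside "mountain basket": head "basket", modifier "mountain".
So the structure is [valley [[mountain basket] healer]].

[valley [[mountain basket] healer]]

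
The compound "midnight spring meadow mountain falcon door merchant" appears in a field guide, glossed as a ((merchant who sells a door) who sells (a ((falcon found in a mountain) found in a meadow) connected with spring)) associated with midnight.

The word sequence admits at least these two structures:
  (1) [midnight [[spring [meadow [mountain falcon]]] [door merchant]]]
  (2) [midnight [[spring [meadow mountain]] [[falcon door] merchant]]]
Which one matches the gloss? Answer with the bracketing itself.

[midnight [[spring [meadow [mountain falcon]]] [door merchant]]]

The paraphrase's head is the "merchant" part ("spring meadow mountain falcon door merchant"); its modifier is "midnight".
That top-level split, carried through the inner groups, gives [midnight [[spring [meadow [mountain falcon]]] [door merchant]]].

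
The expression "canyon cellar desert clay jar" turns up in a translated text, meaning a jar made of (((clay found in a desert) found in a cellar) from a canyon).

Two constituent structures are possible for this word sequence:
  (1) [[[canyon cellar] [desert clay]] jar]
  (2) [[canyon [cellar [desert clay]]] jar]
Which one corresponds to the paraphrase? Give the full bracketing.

[[canyon [cellar [desert clay]]] jar]

The paraphrase's head is the "jar" part ("jar"); its modifier is "canyon cellar desert clay".
That top-level split, carried through the inner groups, gives [[canyon [cellar [desert clay]]] jar].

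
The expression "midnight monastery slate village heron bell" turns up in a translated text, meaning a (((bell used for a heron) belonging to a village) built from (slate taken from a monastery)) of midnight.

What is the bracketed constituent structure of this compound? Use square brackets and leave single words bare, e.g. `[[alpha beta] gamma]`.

Overall it is a kind of bell (specifically "monastery slate village heron bell"); the modifier is "midnight".
Within "monastery slate village heron bell", the head is "bell" (specifically "village heron bell") and the modifier is "monastery slate".
Within "monastery slate", the head is "slate" and the modifier is "monastery".
Within "village heron bell", the head is "bell" (specifically "heron bell") and the modifier is "village".
Within "heron bell", the head is "bell" and the modifier is "heron".
So the structure is [midnight [[monastery slate] [village [heron bell]]]].

[midnight [[monastery slate] [village [heron bell]]]]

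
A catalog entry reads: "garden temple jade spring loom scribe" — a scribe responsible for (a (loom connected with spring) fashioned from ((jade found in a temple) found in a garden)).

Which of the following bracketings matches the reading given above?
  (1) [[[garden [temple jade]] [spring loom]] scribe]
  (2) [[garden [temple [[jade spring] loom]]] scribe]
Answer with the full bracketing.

The paraphrase's head is the "scribe" part ("scribe"); its modifier is "garden temple jade spring loom".
That top-level split, carried through the inner groups, gives [[[garden [temple jade]] [spring loom]] scribe].

[[[garden [temple jade]] [spring loom]] scribe]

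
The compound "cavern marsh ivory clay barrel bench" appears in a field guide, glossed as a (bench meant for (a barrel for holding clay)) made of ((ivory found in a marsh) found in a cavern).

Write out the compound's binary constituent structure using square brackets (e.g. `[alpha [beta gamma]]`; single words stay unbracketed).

Overall it is a kind of bench (specifically "clay barrel bench"); the modifier is "cavern marsh ivory".
Inside "cavern marsh ivory": head "ivory" (specifically "marsh ivory"), modifier "cavern".
Inside "marsh ivory": head "ivory", modifier "marsh".
Inside "clay barrel bench": head "bench", modifier "clay barrel".
Inside "clay barrel": head "barrel", modifier "clay".
Putting it together: [[cavern [marsh ivory]] [[clay barrel] bench]].

[[cavern [marsh ivory]] [[clay barrel] bench]]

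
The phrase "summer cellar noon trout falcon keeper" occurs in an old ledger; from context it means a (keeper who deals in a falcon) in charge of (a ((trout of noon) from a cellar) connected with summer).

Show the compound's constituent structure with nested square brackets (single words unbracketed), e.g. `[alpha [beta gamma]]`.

[[summer [cellar [noon trout]]] [falcon keeper]]

At the top level: head "keeper" (specifically "falcon keeper"); modifier "summer cellar noon trout".
"summer cellar noon trout" → head "trout" (specifically "cellar noon trout"), modifier "summer".
"cellar noon trout" → head "trout" (specifically "noon trout"), modifier "cellar".
"noon trout" → head "trout", modifier "noon".
"falcon keeper" → head "keeper", modifier "falcon".
Putting it together: [[summer [cellar [noon trout]]] [falcon keeper]].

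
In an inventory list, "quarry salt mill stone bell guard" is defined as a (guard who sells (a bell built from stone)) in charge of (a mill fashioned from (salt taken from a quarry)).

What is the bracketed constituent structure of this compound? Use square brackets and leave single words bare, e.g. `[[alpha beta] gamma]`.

At the top level: head "guard" (specifically "stone bell guard"); modifier "quarry salt mill".
Within "quarry salt mill", the head is "mill" and the modifier is "quarry salt".
Within "quarry salt", the head is "salt" and the modifier is "quarry".
Within "stone bell guard", the head is "guard" and the modifier is "stone bell".
Within "stone bell", the head is "bell" and the modifier is "stone".
Assembled: [[[quarry salt] mill] [[stone bell] guard]].

[[[quarry salt] mill] [[stone bell] guard]]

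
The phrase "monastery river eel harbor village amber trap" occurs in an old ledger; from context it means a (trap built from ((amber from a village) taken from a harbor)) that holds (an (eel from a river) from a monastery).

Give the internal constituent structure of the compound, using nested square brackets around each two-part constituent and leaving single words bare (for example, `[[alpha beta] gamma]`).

[[monastery [river eel]] [[harbor [village amber]] trap]]

The outermost head in the paraphrase is "trap" (specifically "harbor village amber trap"), modified by "monastery river eel".
Inside "monastery river eel": head "eel" (specifically "river eel"), modifier "monastery".
Inside "river eel": head "eel", modifier "river".
Inside "harbor village amber trap": head "trap", modifier "harbor village amber".
Inside "harbor village amber": head "amber" (specifically "village amber"), modifier "harbor".
Inside "village amber": head "amber", modifier "village".
So the structure is [[monastery [river eel]] [[harbor [village amber]] trap]].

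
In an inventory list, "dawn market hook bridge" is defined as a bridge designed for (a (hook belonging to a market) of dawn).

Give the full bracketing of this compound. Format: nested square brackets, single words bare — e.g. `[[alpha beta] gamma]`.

The outermost head in the paraphrase is "bridge", modified by "dawn market hook".
Within "dawn market hook", the head is "hook" (specifically "market hook") and the modifier is "dawn".
Within "market hook", the head is "hook" and the modifier is "market".
So the structure is [[dawn [market hook]] bridge].

[[dawn [market hook]] bridge]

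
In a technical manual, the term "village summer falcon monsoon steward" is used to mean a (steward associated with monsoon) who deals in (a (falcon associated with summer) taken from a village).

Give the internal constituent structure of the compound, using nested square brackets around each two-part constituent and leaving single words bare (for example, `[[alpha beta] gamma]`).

Whole compound: head "steward" (specifically "monsoon steward"), modifier "village summer falcon".
Inside "village summer falcon": head "falcon" (specifically "summer falcon"), modifier "village".
Inside "summer falcon": head "falcon", modifier "summer".
Inside "monsoon steward": head "steward", modifier "monsoon".
Assembled: [[village [summer falcon]] [monsoon steward]].

[[village [summer falcon]] [monsoon steward]]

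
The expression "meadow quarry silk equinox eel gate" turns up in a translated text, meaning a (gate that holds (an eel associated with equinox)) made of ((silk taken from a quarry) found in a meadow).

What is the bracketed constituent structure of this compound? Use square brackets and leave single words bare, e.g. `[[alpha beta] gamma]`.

[[meadow [quarry silk]] [[equinox eel] gate]]

The outermost head in the paraphrase is "gate" (specifically "equinox eel gate"), modified by "meadow quarry silk".
Inside "meadow quarry silk": head "silk" (specifically "quarry silk"), modifier "meadow".
Inside "quarry silk": head "silk", modifier "quarry".
Inside "equinox eel gate": head "gate", modifier "equinox eel".
Inside "equinox eel": head "eel", modifier "equinox".
Assembled: [[meadow [quarry silk]] [[equinox eel] gate]].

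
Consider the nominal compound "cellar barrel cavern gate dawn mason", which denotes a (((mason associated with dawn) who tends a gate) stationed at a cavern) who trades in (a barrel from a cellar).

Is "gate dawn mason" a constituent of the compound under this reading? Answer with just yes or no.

yes

The paraphrase groups the words so that "gate dawn mason" is one unit: it corresponds to a single parenthesized sub-phrase.
The full structure is [[cellar barrel] [cavern [gate [dawn mason]]]], in which [gate dawn mason] is a constituent.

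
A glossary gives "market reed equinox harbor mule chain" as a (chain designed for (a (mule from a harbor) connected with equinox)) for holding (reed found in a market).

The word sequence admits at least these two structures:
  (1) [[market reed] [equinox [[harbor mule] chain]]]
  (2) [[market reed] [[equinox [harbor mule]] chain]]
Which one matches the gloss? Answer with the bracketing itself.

[[market reed] [[equinox [harbor mule]] chain]]

The paraphrase's head is the "chain" part ("equinox harbor mule chain"); its modifier is "market reed".
That top-level split, carried through the inner groups, gives [[market reed] [[equinox [harbor mule]] chain]].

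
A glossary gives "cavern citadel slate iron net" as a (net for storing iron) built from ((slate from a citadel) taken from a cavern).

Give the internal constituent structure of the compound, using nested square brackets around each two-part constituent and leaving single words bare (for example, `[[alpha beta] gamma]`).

Whole compound: head "net" (specifically "iron net"), modifier "cavern citadel slate".
Inside "cavern citadel slate": head "slate" (specifically "citadel slate"), modifier "cavern".
Inside "citadel slate": head "slate", modifier "citadel".
Inside "iron net": head "net", modifier "iron".
So the structure is [[cavern [citadel slate]] [iron net]].

[[cavern [citadel slate]] [iron net]]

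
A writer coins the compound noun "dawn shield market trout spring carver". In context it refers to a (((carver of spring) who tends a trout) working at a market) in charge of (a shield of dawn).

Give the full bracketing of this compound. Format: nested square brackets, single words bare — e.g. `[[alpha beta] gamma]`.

Whole compound: head "carver" (specifically "market trout spring carver"), modifier "dawn shield".
Inside "dawn shield": head "shield", modifier "dawn".
Inside "market trout spring carver": head "carver" (specifically "trout spring carver"), modifier "market".
Inside "trout spring carver": head "carver" (specifically "spring carver"), modifier "trout".
Inside "spring carver": head "carver", modifier "spring".
So the structure is [[dawn shield] [market [trout [spring carver]]]].

[[dawn shield] [market [trout [spring carver]]]]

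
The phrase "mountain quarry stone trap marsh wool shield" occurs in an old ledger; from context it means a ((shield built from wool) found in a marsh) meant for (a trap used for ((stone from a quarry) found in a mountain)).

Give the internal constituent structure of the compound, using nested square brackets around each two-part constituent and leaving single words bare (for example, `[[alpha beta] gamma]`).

The outermost head in the paraphrase is "shield" (specifically "marsh wool shield"), modified by "mountain quarry stone trap".
Within "mountain quarry stone trap", the head is "trap" and the modifier is "mountain quarry stone".
Within "mountain quarry stone", the head is "stone" (specifically "quarry stone") and the modifier is "mountain".
Within "quarry stone", the head is "stone" and the modifier is "quarry".
Within "marsh wool shield", the head is "shield" (specifically "wool shield") and the modifier is "marsh".
Within "wool shield", the head is "shield" and the modifier is "wool".
Putting it together: [[[mountain [quarry stone]] trap] [marsh [wool shield]]].

[[[mountain [quarry stone]] trap] [marsh [wool shield]]]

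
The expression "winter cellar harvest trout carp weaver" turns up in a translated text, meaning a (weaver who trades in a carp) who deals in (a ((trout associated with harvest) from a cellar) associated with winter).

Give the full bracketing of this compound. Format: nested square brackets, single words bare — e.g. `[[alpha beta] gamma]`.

[[winter [cellar [harvest trout]]] [carp weaver]]

The outermost head in the paraphrase is "weaver" (specifically "carp weaver"), modified by "winter cellar harvest trout".
"winter cellar harvest trout" → head "trout" (specifically "cellar harvest trout"), modifier "winter".
"cellar harvest trout" → head "trout" (specifically "harvest trout"), modifier "cellar".
"harvest trout" → head "trout", modifier "harvest".
"carp weaver" → head "weaver", modifier "carp".
Assembled: [[winter [cellar [harvest trout]]] [carp weaver]].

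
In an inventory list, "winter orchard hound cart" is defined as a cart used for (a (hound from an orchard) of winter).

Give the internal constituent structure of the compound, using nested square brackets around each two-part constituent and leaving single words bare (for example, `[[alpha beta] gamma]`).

Whole compound: head "cart", modifier "winter orchard hound".
Within "winter orchard hound", the head is "hound" (specifically "orchard hound") and the modifier is "winter".
Within "orchard hound", the head is "hound" and the modifier is "orchard".
So the structure is [[winter [orchard hound]] cart].

[[winter [orchard hound]] cart]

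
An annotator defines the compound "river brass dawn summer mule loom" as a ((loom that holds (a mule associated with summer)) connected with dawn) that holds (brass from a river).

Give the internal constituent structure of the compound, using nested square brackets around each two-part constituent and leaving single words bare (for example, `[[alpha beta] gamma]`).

[[river brass] [dawn [[summer mule] loom]]]

Overall it is a kind of loom (specifically "dawn summer mule loom"); the modifier is "river brass".
Inside "river brass": head "brass", modifier "river".
Inside "dawn summer mule loom": head "loom" (specifically "summer mule loom"), modifier "dawn".
Inside "summer mule loom": head "loom", modifier "summer mule".
Inside "summer mule": head "mule", modifier "summer".
Putting it together: [[river brass] [dawn [[summer mule] loom]]].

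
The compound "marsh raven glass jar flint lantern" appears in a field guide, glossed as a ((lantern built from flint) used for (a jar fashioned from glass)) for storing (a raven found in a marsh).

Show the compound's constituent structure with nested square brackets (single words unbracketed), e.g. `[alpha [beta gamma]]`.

Overall it is a kind of lantern (specifically "glass jar flint lantern"); the modifier is "marsh raven".
Inside "marsh raven": head "raven", modifier "marsh".
Inside "glass jar flint lantern": head "lantern" (specifically "flint lantern"), modifier "glass jar".
Inside "glass jar": head "jar", modifier "glass".
Inside "flint lantern": head "lantern", modifier "flint".
Assembled: [[marsh raven] [[glass jar] [flint lantern]]].

[[marsh raven] [[glass jar] [flint lantern]]]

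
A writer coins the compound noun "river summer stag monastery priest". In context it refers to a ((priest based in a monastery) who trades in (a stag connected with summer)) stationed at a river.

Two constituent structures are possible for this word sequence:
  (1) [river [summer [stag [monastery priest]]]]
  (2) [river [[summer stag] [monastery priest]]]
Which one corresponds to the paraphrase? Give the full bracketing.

[river [[summer stag] [monastery priest]]]

The paraphrase's head is the "priest" part ("summer stag monastery priest"); its modifier is "river".
That top-level split, carried through the inner groups, gives [river [[summer stag] [monastery priest]]].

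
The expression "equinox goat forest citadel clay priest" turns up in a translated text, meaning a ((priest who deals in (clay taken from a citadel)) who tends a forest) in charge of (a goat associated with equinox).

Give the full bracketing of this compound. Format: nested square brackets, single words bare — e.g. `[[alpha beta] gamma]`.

[[equinox goat] [forest [[citadel clay] priest]]]

The outermost head in the paraphrase is "priest" (specifically "forest citadel clay priest"), modified by "equinox goat".
Inside "equinox goat": head "goat", modifier "equinox".
Inside "forest citadel clay priest": head "priest" (specifically "citadel clay priest"), modifier "forest".
Inside "citadel clay priest": head "priest", modifier "citadel clay".
Inside "citadel clay": head "clay", modifier "citadel".
Putting it together: [[equinox goat] [forest [[citadel clay] priest]]].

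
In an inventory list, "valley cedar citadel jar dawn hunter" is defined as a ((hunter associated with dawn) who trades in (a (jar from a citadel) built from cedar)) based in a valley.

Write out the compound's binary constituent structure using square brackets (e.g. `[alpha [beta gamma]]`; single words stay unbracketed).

[valley [[cedar [citadel jar]] [dawn hunter]]]

Whole compound: head "hunter" (specifically "cedar citadel jar dawn hunter"), modifier "valley".
Inside "cedar citadel jar dawn hunter": head "hunter" (specifically "dawn hunter"), modifier "cedar citadel jar".
Inside "cedar citadel jar": head "jar" (specifically "citadel jar"), modifier "cedar".
Inside "citadel jar": head "jar", modifier "citadel".
Inside "dawn hunter": head "hunter", modifier "dawn".
So the structure is [valley [[cedar [citadel jar]] [dawn hunter]]].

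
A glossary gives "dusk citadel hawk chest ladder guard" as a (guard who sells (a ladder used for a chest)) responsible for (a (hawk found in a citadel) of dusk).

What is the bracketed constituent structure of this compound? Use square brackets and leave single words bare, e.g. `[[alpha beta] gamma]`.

[[dusk [citadel hawk]] [[chest ladder] guard]]

Overall it is a kind of guard (specifically "chest ladder guard"); the modifier is "dusk citadel hawk".
Inside "dusk citadel hawk": head "hawk" (specifically "citadel hawk"), modifier "dusk".
Inside "citadel hawk": head "hawk", modifier "citadel".
Inside "chest ladder guard": head "guard", modifier "chest ladder".
Inside "chest ladder": head "ladder", modifier "chest".
Putting it together: [[dusk [citadel hawk]] [[chest ladder] guard]].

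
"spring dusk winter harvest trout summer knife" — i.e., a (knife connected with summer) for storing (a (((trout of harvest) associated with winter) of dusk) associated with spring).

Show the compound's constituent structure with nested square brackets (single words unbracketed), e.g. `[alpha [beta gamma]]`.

Whole compound: head "knife" (specifically "summer knife"), modifier "spring dusk winter harvest trout".
Within "spring dusk winter harvest trout", the head is "trout" (specifically "dusk winter harvest trout") and the modifier is "spring".
Within "dusk winter harvest trout", the head is "trout" (specifically "winter harvest trout") and the modifier is "dusk".
Within "winter harvest trout", the head is "trout" (specifically "harvest trout") and the modifier is "winter".
Within "harvest trout", the head is "trout" and the modifier is "harvest".
Within "summer knife", the head is "knife" and the modifier is "summer".
Putting it together: [[spring [dusk [winter [harvest trout]]]] [summer knife]].

[[spring [dusk [winter [harvest trout]]]] [summer knife]]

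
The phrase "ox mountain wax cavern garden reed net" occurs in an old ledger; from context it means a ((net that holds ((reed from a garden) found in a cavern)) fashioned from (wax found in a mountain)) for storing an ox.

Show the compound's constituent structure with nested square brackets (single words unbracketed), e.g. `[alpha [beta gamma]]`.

The outermost head in the paraphrase is "net" (specifically "mountain wax cavern garden reed net"), modified by "ox".
Inside "mountain wax cavern garden reed net": head "net" (specifically "cavern garden reed net"), modifier "mountain wax".
Inside "mountain wax": head "wax", modifier "mountain".
Inside "cavern garden reed net": head "net", modifier "cavern garden reed".
Inside "cavern garden reed": head "reed" (specifically "garden reed"), modifier "cavern".
Inside "garden reed": head "reed", modifier "garden".
Assembled: [ox [[mountain wax] [[cavern [garden reed]] net]]].

[ox [[mountain wax] [[cavern [garden reed]] net]]]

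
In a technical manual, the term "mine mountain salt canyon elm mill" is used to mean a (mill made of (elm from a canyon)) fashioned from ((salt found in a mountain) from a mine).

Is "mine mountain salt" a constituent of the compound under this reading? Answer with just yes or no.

The paraphrase groups the words so that "mine mountain salt" is one unit: it corresponds to a single parenthesized sub-phrase.
The full structure is [[mine [mountain salt]] [[canyon elm] mill]], in which [mine mountain salt] is a constituent.

yes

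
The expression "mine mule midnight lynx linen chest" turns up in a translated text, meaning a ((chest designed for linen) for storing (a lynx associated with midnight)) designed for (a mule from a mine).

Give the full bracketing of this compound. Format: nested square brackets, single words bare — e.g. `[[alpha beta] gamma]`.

Whole compound: head "chest" (specifically "midnight lynx linen chest"), modifier "mine mule".
Within "mine mule", the head is "mule" and the modifier is "mine".
Within "midnight lynx linen chest", the head is "chest" (specifically "linen chest") and the modifier is "midnight lynx".
Within "midnight lynx", the head is "lynx" and the modifier is "midnight".
Within "linen chest", the head is "chest" and the modifier is "linen".
Assembled: [[mine mule] [[midnight lynx] [linen chest]]].

[[mine mule] [[midnight lynx] [linen chest]]]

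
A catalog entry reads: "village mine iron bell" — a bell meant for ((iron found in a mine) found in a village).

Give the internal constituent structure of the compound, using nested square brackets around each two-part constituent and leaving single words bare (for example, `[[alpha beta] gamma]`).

[[village [mine iron]] bell]

At the top level: head "bell"; modifier "village mine iron".
Inside "village mine iron": head "iron" (specifically "mine iron"), modifier "village".
Inside "mine iron": head "iron", modifier "mine".
So the structure is [[village [mine iron]] bell].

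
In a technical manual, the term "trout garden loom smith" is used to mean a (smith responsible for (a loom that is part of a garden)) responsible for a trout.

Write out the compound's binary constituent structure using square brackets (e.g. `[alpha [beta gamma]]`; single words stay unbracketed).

Whole compound: head "smith" (specifically "garden loom smith"), modifier "trout".
"garden loom smith" → head "smith", modifier "garden loom".
"garden loom" → head "loom", modifier "garden".
So the structure is [trout [[garden loom] smith]].

[trout [[garden loom] smith]]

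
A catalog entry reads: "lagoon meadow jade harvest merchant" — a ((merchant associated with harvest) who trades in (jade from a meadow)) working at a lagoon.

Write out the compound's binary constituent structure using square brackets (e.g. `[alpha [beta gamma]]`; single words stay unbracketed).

[lagoon [[meadow jade] [harvest merchant]]]

Whole compound: head "merchant" (specifically "meadow jade harvest merchant"), modifier "lagoon".
Inside "meadow jade harvest merchant": head "merchant" (specifically "harvest merchant"), modifier "meadow jade".
Inside "meadow jade": head "jade", modifier "meadow".
Inside "harvest merchant": head "merchant", modifier "harvest".
So the structure is [lagoon [[meadow jade] [harvest merchant]]].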